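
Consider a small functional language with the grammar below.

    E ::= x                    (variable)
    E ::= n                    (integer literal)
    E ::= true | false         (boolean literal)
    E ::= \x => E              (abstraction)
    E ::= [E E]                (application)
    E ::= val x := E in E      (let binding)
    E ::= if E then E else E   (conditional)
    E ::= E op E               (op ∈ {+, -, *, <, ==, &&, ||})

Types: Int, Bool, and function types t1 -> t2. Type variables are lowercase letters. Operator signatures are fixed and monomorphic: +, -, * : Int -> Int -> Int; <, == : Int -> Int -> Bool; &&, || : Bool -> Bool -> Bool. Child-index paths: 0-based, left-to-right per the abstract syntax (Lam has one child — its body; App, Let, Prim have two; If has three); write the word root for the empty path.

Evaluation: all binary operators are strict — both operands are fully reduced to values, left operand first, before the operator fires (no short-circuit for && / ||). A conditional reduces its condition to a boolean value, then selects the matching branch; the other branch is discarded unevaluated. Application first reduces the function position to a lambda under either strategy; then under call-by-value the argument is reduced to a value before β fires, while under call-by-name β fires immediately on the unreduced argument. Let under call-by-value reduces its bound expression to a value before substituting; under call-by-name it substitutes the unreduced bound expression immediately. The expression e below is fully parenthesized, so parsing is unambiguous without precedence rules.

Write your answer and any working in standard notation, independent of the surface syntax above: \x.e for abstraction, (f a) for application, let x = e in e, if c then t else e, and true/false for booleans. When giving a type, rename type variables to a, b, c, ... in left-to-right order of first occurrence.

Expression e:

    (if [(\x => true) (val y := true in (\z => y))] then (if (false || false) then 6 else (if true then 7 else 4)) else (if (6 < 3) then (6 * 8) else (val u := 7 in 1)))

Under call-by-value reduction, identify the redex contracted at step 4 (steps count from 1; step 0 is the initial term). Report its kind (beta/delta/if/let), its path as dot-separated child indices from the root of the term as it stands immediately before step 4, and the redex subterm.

Answer: delta at 0 : (false || false)

Working:
step 0: (if ((\x.true) (let y = true in (\z.y))) then (if (false || false) then 6 else (if true then 7 else 4)) else (if (6 < 3) then (6 * 8) else (let u = 7 in 1)))
step 1: [let@0.1] (if ((\x.true) (\z.true)) then (if (false || false) then 6 else (if true then 7 else 4)) else (if (6 < 3) then (6 * 8) else (let u = 7 in 1)))
step 2: [beta@0] (if true then (if (false || false) then 6 else (if true then 7 else 4)) else (if (6 < 3) then (6 * 8) else (let u = 7 in 1)))
step 3: [if@root] (if (false || false) then 6 else (if true then 7 else 4))
step 4: [delta@0] (if false then 6 else (if true then 7 else 4))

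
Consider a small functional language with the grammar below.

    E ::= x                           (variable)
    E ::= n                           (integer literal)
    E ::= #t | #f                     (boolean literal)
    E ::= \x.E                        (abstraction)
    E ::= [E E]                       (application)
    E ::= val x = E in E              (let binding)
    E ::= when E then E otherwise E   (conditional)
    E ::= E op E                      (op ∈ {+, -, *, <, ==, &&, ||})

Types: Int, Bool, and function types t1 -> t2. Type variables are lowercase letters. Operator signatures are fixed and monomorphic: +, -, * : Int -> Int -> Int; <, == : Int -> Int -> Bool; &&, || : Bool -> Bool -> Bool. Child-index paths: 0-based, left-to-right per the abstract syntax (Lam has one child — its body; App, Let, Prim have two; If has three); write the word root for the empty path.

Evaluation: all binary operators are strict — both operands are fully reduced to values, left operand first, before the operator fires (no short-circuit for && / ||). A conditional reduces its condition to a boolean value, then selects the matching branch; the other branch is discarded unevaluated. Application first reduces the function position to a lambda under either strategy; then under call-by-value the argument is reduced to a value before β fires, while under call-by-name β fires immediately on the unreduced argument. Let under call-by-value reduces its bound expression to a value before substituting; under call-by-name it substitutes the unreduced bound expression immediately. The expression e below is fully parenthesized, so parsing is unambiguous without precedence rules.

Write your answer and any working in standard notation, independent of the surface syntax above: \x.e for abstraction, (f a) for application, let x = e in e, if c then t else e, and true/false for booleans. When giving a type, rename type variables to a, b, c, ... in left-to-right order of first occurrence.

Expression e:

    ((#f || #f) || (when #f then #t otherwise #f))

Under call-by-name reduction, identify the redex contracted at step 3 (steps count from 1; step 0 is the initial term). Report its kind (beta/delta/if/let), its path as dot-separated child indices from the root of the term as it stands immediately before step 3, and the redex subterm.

Answer: delta at root : (false || false)

Derivation:
step 0: ((false || false) || (if false then true else false))
step 1: [delta@0] (false || (if false then true else false))
step 2: [if@1] (false || false)
step 3: [delta@root] false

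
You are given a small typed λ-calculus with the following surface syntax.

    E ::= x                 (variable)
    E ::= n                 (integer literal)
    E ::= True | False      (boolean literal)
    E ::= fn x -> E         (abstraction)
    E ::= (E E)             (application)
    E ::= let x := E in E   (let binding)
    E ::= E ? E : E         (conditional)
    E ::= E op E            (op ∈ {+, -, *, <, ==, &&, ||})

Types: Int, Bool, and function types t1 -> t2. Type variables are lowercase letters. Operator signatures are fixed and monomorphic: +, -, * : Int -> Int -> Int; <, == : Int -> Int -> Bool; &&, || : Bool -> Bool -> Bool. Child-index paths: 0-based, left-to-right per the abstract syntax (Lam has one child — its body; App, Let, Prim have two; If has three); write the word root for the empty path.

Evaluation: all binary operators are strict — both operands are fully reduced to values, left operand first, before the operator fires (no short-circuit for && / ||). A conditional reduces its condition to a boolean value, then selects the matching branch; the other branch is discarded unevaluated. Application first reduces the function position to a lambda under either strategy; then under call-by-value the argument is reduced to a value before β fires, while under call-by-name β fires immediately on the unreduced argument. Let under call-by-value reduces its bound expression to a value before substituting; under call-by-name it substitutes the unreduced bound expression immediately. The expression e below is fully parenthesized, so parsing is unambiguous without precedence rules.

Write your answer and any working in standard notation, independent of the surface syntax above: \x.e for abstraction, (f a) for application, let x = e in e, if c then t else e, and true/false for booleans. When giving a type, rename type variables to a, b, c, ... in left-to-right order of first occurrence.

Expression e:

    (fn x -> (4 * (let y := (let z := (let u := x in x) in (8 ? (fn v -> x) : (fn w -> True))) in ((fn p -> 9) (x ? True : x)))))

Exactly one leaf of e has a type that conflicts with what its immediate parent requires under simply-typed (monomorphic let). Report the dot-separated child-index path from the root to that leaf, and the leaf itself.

Answer: 0.1.0.1.0 : 8

Working:
  unify Int ~ Int
x : a
let u : a
x : a
let z : a
  unify Int ~ Bool
  FAIL: mismatch Int ~ Bool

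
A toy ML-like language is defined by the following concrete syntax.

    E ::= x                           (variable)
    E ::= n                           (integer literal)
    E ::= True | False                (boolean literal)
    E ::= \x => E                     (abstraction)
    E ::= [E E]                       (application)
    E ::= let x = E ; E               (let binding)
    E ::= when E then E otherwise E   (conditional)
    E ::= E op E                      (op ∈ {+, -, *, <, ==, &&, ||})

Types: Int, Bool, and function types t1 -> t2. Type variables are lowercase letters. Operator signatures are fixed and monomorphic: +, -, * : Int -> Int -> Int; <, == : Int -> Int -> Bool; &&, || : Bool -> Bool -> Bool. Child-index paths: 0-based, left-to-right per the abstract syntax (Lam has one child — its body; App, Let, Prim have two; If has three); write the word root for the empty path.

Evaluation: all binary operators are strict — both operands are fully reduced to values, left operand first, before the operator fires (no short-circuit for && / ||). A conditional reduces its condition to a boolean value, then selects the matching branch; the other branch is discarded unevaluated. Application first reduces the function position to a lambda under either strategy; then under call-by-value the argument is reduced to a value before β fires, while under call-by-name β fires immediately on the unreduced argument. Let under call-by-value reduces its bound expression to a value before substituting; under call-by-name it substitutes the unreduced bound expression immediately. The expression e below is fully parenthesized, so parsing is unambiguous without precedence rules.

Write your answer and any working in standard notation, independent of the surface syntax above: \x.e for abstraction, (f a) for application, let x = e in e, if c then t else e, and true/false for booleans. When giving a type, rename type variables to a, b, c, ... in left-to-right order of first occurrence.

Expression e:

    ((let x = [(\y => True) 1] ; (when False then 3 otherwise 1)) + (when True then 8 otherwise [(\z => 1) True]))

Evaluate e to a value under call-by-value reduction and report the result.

Answer: 9

Trace:
step 0: ((let x = ((\y.true) 1) in (if false then 3 else 1)) + (if true then 8 else ((\z.1) true)))
step 1: [beta@0.0] ((let x = true in (if false then 3 else 1)) + (if true then 8 else ((\z.1) true)))
step 2: [let@0] ((if false then 3 else 1) + (if true then 8 else ((\z.1) true)))
step 3: [if@0] (1 + (if true then 8 else ((\z.1) true)))
step 4: [if@1] (1 + 8)
step 5: [delta@root] 9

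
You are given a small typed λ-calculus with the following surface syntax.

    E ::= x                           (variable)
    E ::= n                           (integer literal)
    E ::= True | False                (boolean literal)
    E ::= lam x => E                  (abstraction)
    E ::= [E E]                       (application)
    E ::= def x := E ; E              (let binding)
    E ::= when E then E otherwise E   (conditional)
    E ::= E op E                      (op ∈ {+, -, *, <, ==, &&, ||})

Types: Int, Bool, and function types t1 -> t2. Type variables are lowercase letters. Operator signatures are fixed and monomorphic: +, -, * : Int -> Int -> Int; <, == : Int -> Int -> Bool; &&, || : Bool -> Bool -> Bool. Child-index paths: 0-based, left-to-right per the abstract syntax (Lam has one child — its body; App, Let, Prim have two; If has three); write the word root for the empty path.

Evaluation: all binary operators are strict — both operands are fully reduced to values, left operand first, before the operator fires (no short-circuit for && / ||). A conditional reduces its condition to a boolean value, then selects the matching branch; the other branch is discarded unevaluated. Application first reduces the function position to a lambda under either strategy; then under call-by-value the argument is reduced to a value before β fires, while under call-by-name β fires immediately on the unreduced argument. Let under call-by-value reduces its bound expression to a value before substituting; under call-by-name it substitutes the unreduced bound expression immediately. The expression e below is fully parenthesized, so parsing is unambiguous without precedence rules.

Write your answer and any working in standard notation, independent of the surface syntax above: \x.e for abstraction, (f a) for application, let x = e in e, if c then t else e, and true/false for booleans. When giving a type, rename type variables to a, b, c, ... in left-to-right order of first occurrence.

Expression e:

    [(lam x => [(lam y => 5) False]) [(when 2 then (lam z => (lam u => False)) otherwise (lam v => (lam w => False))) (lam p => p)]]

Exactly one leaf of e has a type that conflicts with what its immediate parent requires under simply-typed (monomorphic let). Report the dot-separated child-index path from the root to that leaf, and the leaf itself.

Answer: 1.0.0 : 2

Trace:
\y._ : b -> Int
  unify b -> Int ~ Bool -> c
  unify b ~ Bool
  unify Int ~ c
_ _ : Int
\x._ : a -> Int
  unify Int ~ Bool
  FAIL: mismatch Int ~ Bool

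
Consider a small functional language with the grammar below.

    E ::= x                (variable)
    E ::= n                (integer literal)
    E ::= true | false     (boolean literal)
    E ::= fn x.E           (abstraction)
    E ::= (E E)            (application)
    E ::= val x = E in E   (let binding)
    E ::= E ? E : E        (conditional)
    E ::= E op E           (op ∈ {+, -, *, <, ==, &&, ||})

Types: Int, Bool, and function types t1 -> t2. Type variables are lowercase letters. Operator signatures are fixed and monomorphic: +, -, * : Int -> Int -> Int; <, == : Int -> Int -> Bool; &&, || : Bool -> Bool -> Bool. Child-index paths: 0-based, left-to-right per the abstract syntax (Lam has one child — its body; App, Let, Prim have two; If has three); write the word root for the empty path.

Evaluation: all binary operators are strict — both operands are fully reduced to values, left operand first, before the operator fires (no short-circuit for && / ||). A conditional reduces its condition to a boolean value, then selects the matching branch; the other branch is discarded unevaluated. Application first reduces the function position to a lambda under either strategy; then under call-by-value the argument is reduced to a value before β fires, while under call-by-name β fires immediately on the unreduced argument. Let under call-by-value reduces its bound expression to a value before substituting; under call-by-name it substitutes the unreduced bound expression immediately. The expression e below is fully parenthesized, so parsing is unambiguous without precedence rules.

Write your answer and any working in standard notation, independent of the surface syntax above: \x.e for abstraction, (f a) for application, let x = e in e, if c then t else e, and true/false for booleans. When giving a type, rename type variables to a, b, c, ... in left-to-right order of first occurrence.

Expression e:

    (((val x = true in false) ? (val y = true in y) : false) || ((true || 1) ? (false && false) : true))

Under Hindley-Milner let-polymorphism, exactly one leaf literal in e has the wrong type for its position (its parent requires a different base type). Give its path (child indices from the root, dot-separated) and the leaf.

Answer: 1.0.1 : 1

Derivation:
let x : Bool
  unify Bool ~ Bool
let y : Bool
y : Bool
  unify Bool ~ Bool
  unify Bool ~ Bool
  unify Bool ~ Bool
  unify Int ~ Bool
  FAIL: mismatch Int ~ Bool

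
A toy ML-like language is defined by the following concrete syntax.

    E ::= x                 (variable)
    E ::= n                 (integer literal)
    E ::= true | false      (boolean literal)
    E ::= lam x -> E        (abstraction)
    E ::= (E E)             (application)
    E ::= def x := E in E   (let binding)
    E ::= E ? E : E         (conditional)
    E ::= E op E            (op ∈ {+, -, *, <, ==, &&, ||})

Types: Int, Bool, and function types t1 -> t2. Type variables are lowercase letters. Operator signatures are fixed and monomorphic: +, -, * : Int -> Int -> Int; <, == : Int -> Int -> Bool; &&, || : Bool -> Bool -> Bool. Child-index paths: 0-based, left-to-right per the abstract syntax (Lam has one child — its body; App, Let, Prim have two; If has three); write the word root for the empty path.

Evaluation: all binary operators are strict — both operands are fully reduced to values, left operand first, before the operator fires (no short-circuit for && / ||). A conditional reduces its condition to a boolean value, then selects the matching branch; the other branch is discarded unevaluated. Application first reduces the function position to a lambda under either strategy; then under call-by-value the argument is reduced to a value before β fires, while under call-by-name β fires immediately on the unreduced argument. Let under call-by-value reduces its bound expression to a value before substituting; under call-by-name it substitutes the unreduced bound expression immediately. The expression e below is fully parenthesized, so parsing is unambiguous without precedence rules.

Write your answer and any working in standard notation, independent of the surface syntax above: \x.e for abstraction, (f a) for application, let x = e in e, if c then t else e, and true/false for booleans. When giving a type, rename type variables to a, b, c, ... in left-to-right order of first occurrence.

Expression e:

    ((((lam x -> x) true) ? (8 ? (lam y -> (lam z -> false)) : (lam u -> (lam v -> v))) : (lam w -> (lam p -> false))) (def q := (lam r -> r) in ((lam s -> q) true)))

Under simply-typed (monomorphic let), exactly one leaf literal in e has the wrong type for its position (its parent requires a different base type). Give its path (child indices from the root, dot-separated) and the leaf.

Trace:
x : a
\x._ : a -> a
  unify a -> a ~ Bool -> b
  unify a ~ Bool
  unify Bool ~ b
_ _ : Bool
  unify Bool ~ Bool
  unify Int ~ Bool
  FAIL: mismatch Int ~ Bool

Answer: 0.1.0 : 8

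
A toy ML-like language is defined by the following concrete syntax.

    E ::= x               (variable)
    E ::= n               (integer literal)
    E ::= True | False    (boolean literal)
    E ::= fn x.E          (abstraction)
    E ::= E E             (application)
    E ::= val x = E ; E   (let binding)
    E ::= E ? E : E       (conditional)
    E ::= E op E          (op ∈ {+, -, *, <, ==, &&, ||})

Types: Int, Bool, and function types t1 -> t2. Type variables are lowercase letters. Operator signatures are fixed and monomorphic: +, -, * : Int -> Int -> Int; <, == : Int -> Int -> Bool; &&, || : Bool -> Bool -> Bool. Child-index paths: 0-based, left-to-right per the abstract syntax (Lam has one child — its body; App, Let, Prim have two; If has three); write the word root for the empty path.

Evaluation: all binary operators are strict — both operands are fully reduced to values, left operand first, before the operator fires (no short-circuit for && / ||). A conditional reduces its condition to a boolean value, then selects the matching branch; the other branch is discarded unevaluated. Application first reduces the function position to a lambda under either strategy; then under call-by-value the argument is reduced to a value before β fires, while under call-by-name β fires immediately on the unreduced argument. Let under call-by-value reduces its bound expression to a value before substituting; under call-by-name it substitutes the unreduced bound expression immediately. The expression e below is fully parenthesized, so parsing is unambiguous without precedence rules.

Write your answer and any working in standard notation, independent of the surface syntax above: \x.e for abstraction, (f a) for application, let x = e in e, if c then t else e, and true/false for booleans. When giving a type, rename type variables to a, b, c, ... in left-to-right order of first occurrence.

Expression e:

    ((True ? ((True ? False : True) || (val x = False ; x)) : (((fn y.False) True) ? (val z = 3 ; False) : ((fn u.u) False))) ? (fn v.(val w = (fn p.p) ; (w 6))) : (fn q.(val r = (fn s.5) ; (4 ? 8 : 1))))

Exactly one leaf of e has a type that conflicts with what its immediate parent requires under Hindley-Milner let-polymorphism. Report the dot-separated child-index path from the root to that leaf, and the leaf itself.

Derivation:
  unify Bool ~ Bool
  unify Bool ~ Bool
  unify Bool ~ Bool
  unify Bool ~ Bool
let x : Bool
x : Bool
  unify Bool ~ Bool
\y._ : a -> Bool
  unify a -> Bool ~ Bool -> b
  unify a ~ Bool
  unify Bool ~ b
_ _ : Bool
  unify Bool ~ Bool
let z : Int
u : c
\u._ : c -> c
  unify c -> c ~ Bool -> d
  unify c ~ Bool
  unify Bool ~ d
_ _ : Bool
  unify Bool ~ Bool
  unify Bool ~ Bool
  unify Bool ~ Bool
p : f
\p._ : f -> f
let w : forall. f -> f
w : g -> g
  unify g -> g ~ Int -> h
  unify g ~ Int
  unify Int ~ h
_ _ : Int
\v._ : e -> Int
\s._ : j -> Int
let r : forall. j -> Int
  unify Int ~ Bool
  FAIL: mismatch Int ~ Bool

Answer: 2.0.1.0 : 4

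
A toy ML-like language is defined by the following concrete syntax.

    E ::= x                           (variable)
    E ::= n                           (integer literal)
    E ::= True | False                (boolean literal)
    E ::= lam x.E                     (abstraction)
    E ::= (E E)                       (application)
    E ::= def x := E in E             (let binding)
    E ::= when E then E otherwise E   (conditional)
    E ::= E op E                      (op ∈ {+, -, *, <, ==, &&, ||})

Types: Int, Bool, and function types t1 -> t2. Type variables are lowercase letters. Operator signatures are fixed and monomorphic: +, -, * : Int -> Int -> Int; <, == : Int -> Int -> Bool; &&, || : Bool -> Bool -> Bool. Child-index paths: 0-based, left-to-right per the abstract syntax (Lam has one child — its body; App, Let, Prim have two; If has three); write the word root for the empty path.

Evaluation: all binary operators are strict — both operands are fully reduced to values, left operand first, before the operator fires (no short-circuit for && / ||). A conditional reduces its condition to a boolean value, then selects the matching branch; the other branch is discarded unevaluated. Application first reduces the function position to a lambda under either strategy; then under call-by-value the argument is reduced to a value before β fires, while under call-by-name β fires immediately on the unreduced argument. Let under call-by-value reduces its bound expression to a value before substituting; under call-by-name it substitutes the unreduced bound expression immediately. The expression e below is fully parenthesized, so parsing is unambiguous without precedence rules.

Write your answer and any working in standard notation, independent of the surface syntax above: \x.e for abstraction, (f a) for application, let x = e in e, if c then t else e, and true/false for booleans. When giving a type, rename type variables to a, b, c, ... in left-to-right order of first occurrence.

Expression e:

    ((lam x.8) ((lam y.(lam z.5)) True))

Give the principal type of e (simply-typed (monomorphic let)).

Derivation:
\x._ : a -> Int
\z._ : c -> Int
\y._ : b -> c -> Int
  unify b -> c -> Int ~ Bool -> d
  unify b ~ Bool
  unify c -> Int ~ d
_ _ : c -> Int
  unify a -> Int ~ (c -> Int) -> e
  unify a ~ c -> Int
  unify Int ~ e
_ _ : Int

Answer: Int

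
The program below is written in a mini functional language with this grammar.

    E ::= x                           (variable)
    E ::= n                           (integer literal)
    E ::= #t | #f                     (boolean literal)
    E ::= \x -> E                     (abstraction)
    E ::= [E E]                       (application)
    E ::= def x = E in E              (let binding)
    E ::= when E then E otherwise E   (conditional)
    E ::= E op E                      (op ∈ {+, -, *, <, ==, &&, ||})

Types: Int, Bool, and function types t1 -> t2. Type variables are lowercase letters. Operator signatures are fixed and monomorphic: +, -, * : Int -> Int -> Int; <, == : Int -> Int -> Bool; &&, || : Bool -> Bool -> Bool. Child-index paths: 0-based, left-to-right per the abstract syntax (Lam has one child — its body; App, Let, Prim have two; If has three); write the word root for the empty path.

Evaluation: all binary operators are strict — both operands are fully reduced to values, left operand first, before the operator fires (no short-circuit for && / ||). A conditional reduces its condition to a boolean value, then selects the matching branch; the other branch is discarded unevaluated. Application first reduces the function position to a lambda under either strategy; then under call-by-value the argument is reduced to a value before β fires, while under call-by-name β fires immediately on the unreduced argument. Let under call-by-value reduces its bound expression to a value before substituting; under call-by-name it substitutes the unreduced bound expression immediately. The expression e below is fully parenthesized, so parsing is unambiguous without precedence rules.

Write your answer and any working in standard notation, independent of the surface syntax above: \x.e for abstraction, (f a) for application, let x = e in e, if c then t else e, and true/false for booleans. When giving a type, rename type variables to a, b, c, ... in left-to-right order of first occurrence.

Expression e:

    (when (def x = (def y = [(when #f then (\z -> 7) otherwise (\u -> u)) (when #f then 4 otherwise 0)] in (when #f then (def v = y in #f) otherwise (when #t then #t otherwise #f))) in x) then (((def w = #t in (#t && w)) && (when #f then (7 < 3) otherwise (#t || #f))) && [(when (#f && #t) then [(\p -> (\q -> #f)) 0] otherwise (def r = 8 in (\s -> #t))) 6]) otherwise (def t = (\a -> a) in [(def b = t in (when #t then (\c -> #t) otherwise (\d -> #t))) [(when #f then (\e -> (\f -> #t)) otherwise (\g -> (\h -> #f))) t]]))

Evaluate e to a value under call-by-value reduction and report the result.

Derivation:
step 0: (if (let x = (let y = ((if false then (\z.7) else (\u.u)) (if false then 4 else 0)) in (if false then (let v = y in false) else (if true then true else false))) in x) then (((let w = true in (true && w)) && (if false then (7 < 3) else (true || false))) && ((if (false && true) then ((\p.(\q.false)) 0) else (let r = 8 in (\s.true))) 6)) else (let t = (\a.a) in ((let b = t in (if true then (\c.true) else (\d.true))) ((if false then (\e.(\f.true)) else (\g.(\h.false))) t))))
step 1: [if@0.0.0.0] (if (let x = (let y = ((\u.u) (if false then 4 else 0)) in (if false then (let v = y in false) else (if true then true else false))) in x) then (((let w = true in (true && w)) && (if false then (7 < 3) else (true || false))) && ((if (false && true) then ((\p.(\q.false)) 0) else (let r = 8 in (\s.true))) 6)) else (let t = (\a.a) in ((let b = t in (if true then (\c.true) else (\d.true))) ((if false then (\e.(\f.true)) else (\g.(\h.false))) t))))
step 2: [if@0.0.0.1] (if (let x = (let y = ((\u.u) 0) in (if false then (let v = y in false) else (if true then true else false))) in x) then (((let w = true in (true && w)) && (if false then (7 < 3) else (true || false))) && ((if (false && true) then ((\p.(\q.false)) 0) else (let r = 8 in (\s.true))) 6)) else (let t = (\a.a) in ((let b = t in (if true then (\c.true) else (\d.true))) ((if false then (\e.(\f.true)) else (\g.(\h.false))) t))))
step 3: [beta@0.0.0] (if (let x = (let y = 0 in (if false then (let v = y in false) else (if true then true else false))) in x) then (((let w = true in (true && w)) && (if false then (7 < 3) else (true || false))) && ((if (false && true) then ((\p.(\q.false)) 0) else (let r = 8 in (\s.true))) 6)) else (let t = (\a.a) in ((let b = t in (if true then (\c.true) else (\d.true))) ((if false then (\e.(\f.true)) else (\g.(\h.false))) t))))
step 4: [let@0.0] (if (let x = (if false then (let v = 0 in false) else (if true then true else false)) in x) then (((let w = true in (true && w)) && (if false then (7 < 3) else (true || false))) && ((if (false && true) then ((\p.(\q.false)) 0) else (let r = 8 in (\s.true))) 6)) else (let t = (\a.a) in ((let b = t in (if true then (\c.true) else (\d.true))) ((if false then (\e.(\f.true)) else (\g.(\h.false))) t))))
step 5: [if@0.0] (if (let x = (if true then true else false) in x) then (((let w = true in (true && w)) && (if false then (7 < 3) else (true || false))) && ((if (false && true) then ((\p.(\q.false)) 0) else (let r = 8 in (\s.true))) 6)) else (let t = (\a.a) in ((let b = t in (if true then (\c.true) else (\d.true))) ((if false then (\e.(\f.true)) else (\g.(\h.false))) t))))
step 6: [if@0.0] (if (let x = true in x) then (((let w = true in (true && w)) && (if false then (7 < 3) else (true || false))) && ((if (false && true) then ((\p.(\q.false)) 0) else (let r = 8 in (\s.true))) 6)) else (let t = (\a.a) in ((let b = t in (if true then (\c.true) else (\d.true))) ((if false then (\e.(\f.true)) else (\g.(\h.false))) t))))
step 7: [let@0] (if true then (((let w = true in (true && w)) && (if false then (7 < 3) else (true || false))) && ((if (false && true) then ((\p.(\q.false)) 0) else (let r = 8 in (\s.true))) 6)) else (let t = (\a.a) in ((let b = t in (if true then (\c.true) else (\d.true))) ((if false then (\e.(\f.true)) else (\g.(\h.false))) t))))
step 8: [if@root] (((let w = true in (true && w)) && (if false then (7 < 3) else (true || false))) && ((if (false && true) then ((\p.(\q.false)) 0) else (let r = 8 in (\s.true))) 6))
step 9: [let@0.0] (((true && true) && (if false then (7 < 3) else (true || false))) && ((if (false && true) then ((\p.(\q.false)) 0) else (let r = 8 in (\s.true))) 6))
step 10: [delta@0.0] ((true && (if false then (7 < 3) else (true || false))) && ((if (false && true) then ((\p.(\q.false)) 0) else (let r = 8 in (\s.true))) 6))
step 11: [if@0.1] ((true && (true || false)) && ((if (false && true) then ((\p.(\q.false)) 0) else (let r = 8 in (\s.true))) 6))
step 12: [delta@0.1] ((true && true) && ((if (false && true) then ((\p.(\q.false)) 0) else (let r = 8 in (\s.true))) 6))
step 13: [delta@0] (true && ((if (false && true) then ((\p.(\q.false)) 0) else (let r = 8 in (\s.true))) 6))
step 14: [delta@1.0.0] (true && ((if false then ((\p.(\q.false)) 0) else (let r = 8 in (\s.true))) 6))
step 15: [if@1.0] (true && ((let r = 8 in (\s.true)) 6))
step 16: [let@1.0] (true && ((\s.true) 6))
step 17: [beta@1] (true && true)
step 18: [delta@root] true

Answer: true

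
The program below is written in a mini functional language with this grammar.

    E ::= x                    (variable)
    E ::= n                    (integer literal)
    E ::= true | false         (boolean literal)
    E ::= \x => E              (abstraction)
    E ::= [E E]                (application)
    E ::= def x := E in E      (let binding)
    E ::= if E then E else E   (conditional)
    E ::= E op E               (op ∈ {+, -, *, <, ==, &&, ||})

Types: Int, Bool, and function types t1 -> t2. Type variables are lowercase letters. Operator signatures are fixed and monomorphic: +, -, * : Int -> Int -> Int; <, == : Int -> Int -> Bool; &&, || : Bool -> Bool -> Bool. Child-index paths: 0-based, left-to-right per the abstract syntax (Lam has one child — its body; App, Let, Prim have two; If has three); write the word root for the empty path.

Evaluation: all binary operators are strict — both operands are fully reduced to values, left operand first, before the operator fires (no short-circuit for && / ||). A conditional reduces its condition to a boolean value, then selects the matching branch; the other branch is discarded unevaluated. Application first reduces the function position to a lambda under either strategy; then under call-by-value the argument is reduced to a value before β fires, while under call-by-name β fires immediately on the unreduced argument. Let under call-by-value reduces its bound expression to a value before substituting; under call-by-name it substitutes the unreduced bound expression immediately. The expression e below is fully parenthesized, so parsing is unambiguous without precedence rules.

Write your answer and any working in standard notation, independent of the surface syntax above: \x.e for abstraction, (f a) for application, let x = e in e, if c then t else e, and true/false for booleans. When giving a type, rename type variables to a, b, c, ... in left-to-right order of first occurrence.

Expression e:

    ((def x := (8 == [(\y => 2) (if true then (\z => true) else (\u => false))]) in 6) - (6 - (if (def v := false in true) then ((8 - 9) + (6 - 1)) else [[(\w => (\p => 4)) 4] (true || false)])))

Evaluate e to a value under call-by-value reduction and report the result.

Answer: 4

Derivation:
step 0: ((let x = (8 == ((\y.2) (if true then (\z.true) else (\u.false)))) in 6) - (6 - (if (let v = false in true) then ((8 - 9) + (6 - 1)) else (((\w.(\p.4)) 4) (true || false)))))
step 1: [if@0.0.1.1] ((let x = (8 == ((\y.2) (\z.true))) in 6) - (6 - (if (let v = false in true) then ((8 - 9) + (6 - 1)) else (((\w.(\p.4)) 4) (true || false)))))
step 2: [beta@0.0.1] ((let x = (8 == 2) in 6) - (6 - (if (let v = false in true) then ((8 - 9) + (6 - 1)) else (((\w.(\p.4)) 4) (true || false)))))
step 3: [delta@0.0] ((let x = false in 6) - (6 - (if (let v = false in true) then ((8 - 9) + (6 - 1)) else (((\w.(\p.4)) 4) (true || false)))))
step 4: [let@0] (6 - (6 - (if (let v = false in true) then ((8 - 9) + (6 - 1)) else (((\w.(\p.4)) 4) (true || false)))))
step 5: [let@1.1.0] (6 - (6 - (if true then ((8 - 9) + (6 - 1)) else (((\w.(\p.4)) 4) (true || false)))))
step 6: [if@1.1] (6 - (6 - ((8 - 9) + (6 - 1))))
step 7: [delta@1.1.0] (6 - (6 - (-1 + (6 - 1))))
step 8: [delta@1.1.1] (6 - (6 - (-1 + 5)))
step 9: [delta@1.1] (6 - (6 - 4))
step 10: [delta@1] (6 - 2)
step 11: [delta@root] 4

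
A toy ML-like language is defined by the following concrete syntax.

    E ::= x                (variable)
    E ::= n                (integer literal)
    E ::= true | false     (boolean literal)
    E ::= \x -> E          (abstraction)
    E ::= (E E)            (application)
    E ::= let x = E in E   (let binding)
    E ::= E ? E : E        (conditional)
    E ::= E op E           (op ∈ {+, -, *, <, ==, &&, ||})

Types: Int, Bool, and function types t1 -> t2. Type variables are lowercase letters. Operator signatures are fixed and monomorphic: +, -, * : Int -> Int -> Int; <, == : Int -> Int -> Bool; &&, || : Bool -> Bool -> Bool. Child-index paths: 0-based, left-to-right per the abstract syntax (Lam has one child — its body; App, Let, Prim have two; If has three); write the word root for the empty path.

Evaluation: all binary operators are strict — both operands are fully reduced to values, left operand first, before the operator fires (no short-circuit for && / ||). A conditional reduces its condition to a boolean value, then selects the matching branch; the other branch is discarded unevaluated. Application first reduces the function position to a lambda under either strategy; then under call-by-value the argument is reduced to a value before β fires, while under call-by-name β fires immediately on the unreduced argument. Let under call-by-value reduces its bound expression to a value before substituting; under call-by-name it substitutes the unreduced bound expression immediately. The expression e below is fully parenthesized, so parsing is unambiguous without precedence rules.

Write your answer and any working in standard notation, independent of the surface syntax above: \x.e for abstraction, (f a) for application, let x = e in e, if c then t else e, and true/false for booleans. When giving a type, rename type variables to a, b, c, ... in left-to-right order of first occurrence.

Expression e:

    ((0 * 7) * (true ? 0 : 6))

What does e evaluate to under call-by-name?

Answer: 0

Working:
step 0: ((0 * 7) * (if true then 0 else 6))
step 1: [delta@0] (0 * (if true then 0 else 6))
step 2: [if@1] (0 * 0)
step 3: [delta@root] 0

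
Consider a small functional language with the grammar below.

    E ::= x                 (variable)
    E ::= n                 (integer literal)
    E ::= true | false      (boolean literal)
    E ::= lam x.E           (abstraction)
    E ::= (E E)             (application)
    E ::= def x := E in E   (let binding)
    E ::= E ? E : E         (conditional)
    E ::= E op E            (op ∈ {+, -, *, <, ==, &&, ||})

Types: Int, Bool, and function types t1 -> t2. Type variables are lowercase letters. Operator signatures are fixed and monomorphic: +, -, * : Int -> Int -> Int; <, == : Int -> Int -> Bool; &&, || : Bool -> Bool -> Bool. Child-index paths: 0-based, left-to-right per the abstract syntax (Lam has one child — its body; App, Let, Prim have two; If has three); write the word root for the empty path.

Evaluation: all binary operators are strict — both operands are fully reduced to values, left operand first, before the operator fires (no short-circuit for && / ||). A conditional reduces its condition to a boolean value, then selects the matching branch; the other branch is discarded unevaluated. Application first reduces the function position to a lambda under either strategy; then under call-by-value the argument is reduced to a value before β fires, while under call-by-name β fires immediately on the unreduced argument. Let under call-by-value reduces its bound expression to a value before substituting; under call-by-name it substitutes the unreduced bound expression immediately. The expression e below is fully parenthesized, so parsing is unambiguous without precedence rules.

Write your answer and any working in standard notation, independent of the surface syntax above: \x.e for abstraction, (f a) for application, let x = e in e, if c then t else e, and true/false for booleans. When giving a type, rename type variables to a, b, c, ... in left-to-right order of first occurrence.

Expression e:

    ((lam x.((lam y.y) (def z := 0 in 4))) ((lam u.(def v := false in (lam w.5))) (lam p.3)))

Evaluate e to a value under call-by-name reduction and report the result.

Working:
step 0: ((\x.((\y.y) (let z = 0 in 4))) ((\u.(let v = false in (\w.5))) (\p.3)))
step 1: [beta@root] ((\y.y) (let z = 0 in 4))
step 2: [beta@root] (let z = 0 in 4)
step 3: [let@root] 4

Answer: 4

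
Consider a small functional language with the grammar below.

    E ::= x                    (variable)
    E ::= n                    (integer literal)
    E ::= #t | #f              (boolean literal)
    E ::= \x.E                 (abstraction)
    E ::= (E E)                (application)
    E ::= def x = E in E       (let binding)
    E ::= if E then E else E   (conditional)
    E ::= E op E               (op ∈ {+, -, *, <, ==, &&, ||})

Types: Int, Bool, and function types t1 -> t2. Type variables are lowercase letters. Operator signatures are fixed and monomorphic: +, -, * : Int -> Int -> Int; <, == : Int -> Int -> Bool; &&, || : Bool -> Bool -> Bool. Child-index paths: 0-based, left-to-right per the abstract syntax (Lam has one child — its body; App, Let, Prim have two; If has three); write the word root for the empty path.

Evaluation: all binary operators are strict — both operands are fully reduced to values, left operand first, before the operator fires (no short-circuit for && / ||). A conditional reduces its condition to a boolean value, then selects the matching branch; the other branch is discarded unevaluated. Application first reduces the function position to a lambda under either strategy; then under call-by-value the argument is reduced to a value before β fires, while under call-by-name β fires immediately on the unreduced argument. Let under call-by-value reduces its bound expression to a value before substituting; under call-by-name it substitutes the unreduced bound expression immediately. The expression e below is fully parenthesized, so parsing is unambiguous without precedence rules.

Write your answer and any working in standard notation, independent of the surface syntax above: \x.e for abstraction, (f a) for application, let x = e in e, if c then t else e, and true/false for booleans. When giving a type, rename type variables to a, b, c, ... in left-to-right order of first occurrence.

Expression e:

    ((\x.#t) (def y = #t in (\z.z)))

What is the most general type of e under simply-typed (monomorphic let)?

Working:
\x._ : a -> Bool
let y : Bool
z : b
\z._ : b -> b
  unify a -> Bool ~ (b -> b) -> c
  unify a ~ b -> b
  unify Bool ~ c
_ _ : Bool

Answer: Bool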